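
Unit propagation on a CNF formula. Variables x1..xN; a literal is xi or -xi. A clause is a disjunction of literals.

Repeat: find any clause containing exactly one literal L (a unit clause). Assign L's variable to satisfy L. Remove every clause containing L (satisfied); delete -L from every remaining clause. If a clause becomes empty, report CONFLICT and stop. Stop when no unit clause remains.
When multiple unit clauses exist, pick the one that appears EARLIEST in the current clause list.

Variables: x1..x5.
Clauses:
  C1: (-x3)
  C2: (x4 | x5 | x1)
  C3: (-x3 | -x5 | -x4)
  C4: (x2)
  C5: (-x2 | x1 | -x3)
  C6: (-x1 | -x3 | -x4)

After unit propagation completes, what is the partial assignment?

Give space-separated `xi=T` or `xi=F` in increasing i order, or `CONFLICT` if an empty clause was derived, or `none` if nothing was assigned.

unit clause [-3] forces x3=F; simplify:
  satisfied 4 clause(s); 2 remain; assigned so far: [3]
unit clause [2] forces x2=T; simplify:
  satisfied 1 clause(s); 1 remain; assigned so far: [2, 3]

Answer: x2=T x3=F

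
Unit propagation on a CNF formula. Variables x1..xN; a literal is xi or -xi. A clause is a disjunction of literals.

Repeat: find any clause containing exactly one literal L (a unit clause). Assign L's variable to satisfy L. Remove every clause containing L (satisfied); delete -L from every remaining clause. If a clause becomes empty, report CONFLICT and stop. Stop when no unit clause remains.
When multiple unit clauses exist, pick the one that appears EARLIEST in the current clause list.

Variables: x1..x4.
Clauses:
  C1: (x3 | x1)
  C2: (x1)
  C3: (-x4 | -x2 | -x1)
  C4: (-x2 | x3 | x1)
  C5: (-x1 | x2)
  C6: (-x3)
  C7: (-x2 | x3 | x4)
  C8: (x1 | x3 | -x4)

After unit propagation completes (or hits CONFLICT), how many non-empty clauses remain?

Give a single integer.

Answer: 0

Derivation:
unit clause [1] forces x1=T; simplify:
  drop -1 from [-4, -2, -1] -> [-4, -2]
  drop -1 from [-1, 2] -> [2]
  satisfied 4 clause(s); 4 remain; assigned so far: [1]
unit clause [2] forces x2=T; simplify:
  drop -2 from [-4, -2] -> [-4]
  drop -2 from [-2, 3, 4] -> [3, 4]
  satisfied 1 clause(s); 3 remain; assigned so far: [1, 2]
unit clause [-4] forces x4=F; simplify:
  drop 4 from [3, 4] -> [3]
  satisfied 1 clause(s); 2 remain; assigned so far: [1, 2, 4]
unit clause [-3] forces x3=F; simplify:
  drop 3 from [3] -> [] (empty!)
  satisfied 1 clause(s); 1 remain; assigned so far: [1, 2, 3, 4]
CONFLICT (empty clause)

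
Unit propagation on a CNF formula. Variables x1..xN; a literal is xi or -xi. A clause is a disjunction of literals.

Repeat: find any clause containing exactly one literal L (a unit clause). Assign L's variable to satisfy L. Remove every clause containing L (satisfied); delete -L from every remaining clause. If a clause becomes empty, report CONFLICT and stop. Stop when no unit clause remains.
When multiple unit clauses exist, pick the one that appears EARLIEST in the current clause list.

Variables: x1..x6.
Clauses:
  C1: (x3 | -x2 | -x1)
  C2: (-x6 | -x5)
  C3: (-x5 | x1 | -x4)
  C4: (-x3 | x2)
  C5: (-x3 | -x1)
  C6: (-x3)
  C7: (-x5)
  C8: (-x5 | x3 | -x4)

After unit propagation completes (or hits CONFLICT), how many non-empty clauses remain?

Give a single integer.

unit clause [-3] forces x3=F; simplify:
  drop 3 from [3, -2, -1] -> [-2, -1]
  drop 3 from [-5, 3, -4] -> [-5, -4]
  satisfied 3 clause(s); 5 remain; assigned so far: [3]
unit clause [-5] forces x5=F; simplify:
  satisfied 4 clause(s); 1 remain; assigned so far: [3, 5]

Answer: 1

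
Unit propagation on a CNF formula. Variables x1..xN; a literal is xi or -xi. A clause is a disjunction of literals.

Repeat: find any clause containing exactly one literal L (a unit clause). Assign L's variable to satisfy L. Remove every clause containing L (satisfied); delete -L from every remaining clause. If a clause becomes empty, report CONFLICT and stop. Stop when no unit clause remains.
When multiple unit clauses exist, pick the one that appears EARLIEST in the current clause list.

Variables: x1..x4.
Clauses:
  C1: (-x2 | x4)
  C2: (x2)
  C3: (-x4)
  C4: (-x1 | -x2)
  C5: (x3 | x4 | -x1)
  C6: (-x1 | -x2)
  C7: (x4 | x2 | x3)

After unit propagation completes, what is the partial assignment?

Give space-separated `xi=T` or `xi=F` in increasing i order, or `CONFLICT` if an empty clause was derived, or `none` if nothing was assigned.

Answer: CONFLICT

Derivation:
unit clause [2] forces x2=T; simplify:
  drop -2 from [-2, 4] -> [4]
  drop -2 from [-1, -2] -> [-1]
  drop -2 from [-1, -2] -> [-1]
  satisfied 2 clause(s); 5 remain; assigned so far: [2]
unit clause [4] forces x4=T; simplify:
  drop -4 from [-4] -> [] (empty!)
  satisfied 2 clause(s); 3 remain; assigned so far: [2, 4]
CONFLICT (empty clause)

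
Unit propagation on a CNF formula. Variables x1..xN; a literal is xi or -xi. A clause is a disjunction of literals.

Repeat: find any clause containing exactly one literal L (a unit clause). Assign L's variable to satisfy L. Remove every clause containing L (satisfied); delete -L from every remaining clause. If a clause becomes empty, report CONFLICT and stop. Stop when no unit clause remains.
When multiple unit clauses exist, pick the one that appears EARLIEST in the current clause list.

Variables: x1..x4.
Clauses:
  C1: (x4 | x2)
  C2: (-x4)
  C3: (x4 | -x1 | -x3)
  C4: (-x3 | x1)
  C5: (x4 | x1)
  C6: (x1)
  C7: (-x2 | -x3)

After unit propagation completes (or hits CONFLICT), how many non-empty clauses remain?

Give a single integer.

Answer: 0

Derivation:
unit clause [-4] forces x4=F; simplify:
  drop 4 from [4, 2] -> [2]
  drop 4 from [4, -1, -3] -> [-1, -3]
  drop 4 from [4, 1] -> [1]
  satisfied 1 clause(s); 6 remain; assigned so far: [4]
unit clause [2] forces x2=T; simplify:
  drop -2 from [-2, -3] -> [-3]
  satisfied 1 clause(s); 5 remain; assigned so far: [2, 4]
unit clause [1] forces x1=T; simplify:
  drop -1 from [-1, -3] -> [-3]
  satisfied 3 clause(s); 2 remain; assigned so far: [1, 2, 4]
unit clause [-3] forces x3=F; simplify:
  satisfied 2 clause(s); 0 remain; assigned so far: [1, 2, 3, 4]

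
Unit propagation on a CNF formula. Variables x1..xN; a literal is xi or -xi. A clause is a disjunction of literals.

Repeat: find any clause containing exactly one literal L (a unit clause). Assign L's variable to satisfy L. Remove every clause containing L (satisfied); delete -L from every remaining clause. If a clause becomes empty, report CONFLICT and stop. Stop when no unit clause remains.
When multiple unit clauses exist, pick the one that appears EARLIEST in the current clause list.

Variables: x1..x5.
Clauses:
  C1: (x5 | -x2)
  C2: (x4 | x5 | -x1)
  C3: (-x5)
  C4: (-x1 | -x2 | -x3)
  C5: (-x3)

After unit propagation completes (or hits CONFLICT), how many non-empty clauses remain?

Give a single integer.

unit clause [-5] forces x5=F; simplify:
  drop 5 from [5, -2] -> [-2]
  drop 5 from [4, 5, -1] -> [4, -1]
  satisfied 1 clause(s); 4 remain; assigned so far: [5]
unit clause [-2] forces x2=F; simplify:
  satisfied 2 clause(s); 2 remain; assigned so far: [2, 5]
unit clause [-3] forces x3=F; simplify:
  satisfied 1 clause(s); 1 remain; assigned so far: [2, 3, 5]

Answer: 1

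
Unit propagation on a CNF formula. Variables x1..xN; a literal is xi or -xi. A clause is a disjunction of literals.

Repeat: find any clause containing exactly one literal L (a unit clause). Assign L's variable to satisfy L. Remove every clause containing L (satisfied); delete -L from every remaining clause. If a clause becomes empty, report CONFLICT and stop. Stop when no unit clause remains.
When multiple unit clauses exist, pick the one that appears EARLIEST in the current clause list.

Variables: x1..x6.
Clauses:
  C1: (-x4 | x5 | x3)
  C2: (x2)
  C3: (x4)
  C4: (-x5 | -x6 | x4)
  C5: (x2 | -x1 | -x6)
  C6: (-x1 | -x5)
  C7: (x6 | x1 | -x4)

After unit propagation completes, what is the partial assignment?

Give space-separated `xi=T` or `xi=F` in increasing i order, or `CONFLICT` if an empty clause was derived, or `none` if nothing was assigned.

Answer: x2=T x4=T

Derivation:
unit clause [2] forces x2=T; simplify:
  satisfied 2 clause(s); 5 remain; assigned so far: [2]
unit clause [4] forces x4=T; simplify:
  drop -4 from [-4, 5, 3] -> [5, 3]
  drop -4 from [6, 1, -4] -> [6, 1]
  satisfied 2 clause(s); 3 remain; assigned so far: [2, 4]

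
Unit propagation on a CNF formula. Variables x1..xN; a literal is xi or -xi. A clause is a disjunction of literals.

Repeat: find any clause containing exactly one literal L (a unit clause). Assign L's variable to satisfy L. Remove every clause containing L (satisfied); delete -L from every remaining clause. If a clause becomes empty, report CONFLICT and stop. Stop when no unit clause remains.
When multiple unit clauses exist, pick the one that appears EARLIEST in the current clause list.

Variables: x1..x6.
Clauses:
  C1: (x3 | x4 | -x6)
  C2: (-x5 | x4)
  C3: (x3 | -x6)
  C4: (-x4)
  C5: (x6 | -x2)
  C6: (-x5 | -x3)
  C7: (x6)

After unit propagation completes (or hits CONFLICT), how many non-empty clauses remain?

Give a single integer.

Answer: 0

Derivation:
unit clause [-4] forces x4=F; simplify:
  drop 4 from [3, 4, -6] -> [3, -6]
  drop 4 from [-5, 4] -> [-5]
  satisfied 1 clause(s); 6 remain; assigned so far: [4]
unit clause [-5] forces x5=F; simplify:
  satisfied 2 clause(s); 4 remain; assigned so far: [4, 5]
unit clause [6] forces x6=T; simplify:
  drop -6 from [3, -6] -> [3]
  drop -6 from [3, -6] -> [3]
  satisfied 2 clause(s); 2 remain; assigned so far: [4, 5, 6]
unit clause [3] forces x3=T; simplify:
  satisfied 2 clause(s); 0 remain; assigned so far: [3, 4, 5, 6]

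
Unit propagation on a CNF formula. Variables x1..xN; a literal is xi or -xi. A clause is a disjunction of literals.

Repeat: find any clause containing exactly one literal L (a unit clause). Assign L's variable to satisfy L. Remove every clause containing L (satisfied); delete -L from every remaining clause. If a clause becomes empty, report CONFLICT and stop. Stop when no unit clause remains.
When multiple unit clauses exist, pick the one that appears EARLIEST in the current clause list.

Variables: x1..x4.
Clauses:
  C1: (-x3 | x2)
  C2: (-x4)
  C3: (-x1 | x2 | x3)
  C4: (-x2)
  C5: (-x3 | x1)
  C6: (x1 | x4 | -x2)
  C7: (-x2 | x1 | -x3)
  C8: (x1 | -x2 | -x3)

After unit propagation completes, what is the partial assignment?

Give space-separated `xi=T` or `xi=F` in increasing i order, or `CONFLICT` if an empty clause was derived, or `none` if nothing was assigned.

unit clause [-4] forces x4=F; simplify:
  drop 4 from [1, 4, -2] -> [1, -2]
  satisfied 1 clause(s); 7 remain; assigned so far: [4]
unit clause [-2] forces x2=F; simplify:
  drop 2 from [-3, 2] -> [-3]
  drop 2 from [-1, 2, 3] -> [-1, 3]
  satisfied 4 clause(s); 3 remain; assigned so far: [2, 4]
unit clause [-3] forces x3=F; simplify:
  drop 3 from [-1, 3] -> [-1]
  satisfied 2 clause(s); 1 remain; assigned so far: [2, 3, 4]
unit clause [-1] forces x1=F; simplify:
  satisfied 1 clause(s); 0 remain; assigned so far: [1, 2, 3, 4]

Answer: x1=F x2=F x3=F x4=F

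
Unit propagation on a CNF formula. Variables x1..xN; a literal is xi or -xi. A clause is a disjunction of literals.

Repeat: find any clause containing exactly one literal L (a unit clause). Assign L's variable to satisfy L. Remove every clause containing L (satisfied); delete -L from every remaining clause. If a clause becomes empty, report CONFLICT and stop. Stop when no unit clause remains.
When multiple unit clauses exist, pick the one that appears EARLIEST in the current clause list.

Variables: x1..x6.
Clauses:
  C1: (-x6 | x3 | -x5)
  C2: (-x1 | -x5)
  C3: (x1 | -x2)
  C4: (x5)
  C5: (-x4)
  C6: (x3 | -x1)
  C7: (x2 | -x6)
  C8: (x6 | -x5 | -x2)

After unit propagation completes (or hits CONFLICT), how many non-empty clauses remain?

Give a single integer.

Answer: 0

Derivation:
unit clause [5] forces x5=T; simplify:
  drop -5 from [-6, 3, -5] -> [-6, 3]
  drop -5 from [-1, -5] -> [-1]
  drop -5 from [6, -5, -2] -> [6, -2]
  satisfied 1 clause(s); 7 remain; assigned so far: [5]
unit clause [-1] forces x1=F; simplify:
  drop 1 from [1, -2] -> [-2]
  satisfied 2 clause(s); 5 remain; assigned so far: [1, 5]
unit clause [-2] forces x2=F; simplify:
  drop 2 from [2, -6] -> [-6]
  satisfied 2 clause(s); 3 remain; assigned so far: [1, 2, 5]
unit clause [-4] forces x4=F; simplify:
  satisfied 1 clause(s); 2 remain; assigned so far: [1, 2, 4, 5]
unit clause [-6] forces x6=F; simplify:
  satisfied 2 clause(s); 0 remain; assigned so far: [1, 2, 4, 5, 6]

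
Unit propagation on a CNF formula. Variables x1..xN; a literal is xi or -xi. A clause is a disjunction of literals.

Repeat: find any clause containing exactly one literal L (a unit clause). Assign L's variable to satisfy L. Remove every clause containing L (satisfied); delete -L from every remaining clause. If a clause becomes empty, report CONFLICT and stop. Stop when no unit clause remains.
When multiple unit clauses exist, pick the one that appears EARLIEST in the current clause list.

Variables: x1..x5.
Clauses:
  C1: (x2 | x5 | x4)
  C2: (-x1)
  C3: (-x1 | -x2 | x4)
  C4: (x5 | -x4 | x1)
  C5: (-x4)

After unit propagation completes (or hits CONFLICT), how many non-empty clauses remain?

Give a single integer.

unit clause [-1] forces x1=F; simplify:
  drop 1 from [5, -4, 1] -> [5, -4]
  satisfied 2 clause(s); 3 remain; assigned so far: [1]
unit clause [-4] forces x4=F; simplify:
  drop 4 from [2, 5, 4] -> [2, 5]
  satisfied 2 clause(s); 1 remain; assigned so far: [1, 4]

Answer: 1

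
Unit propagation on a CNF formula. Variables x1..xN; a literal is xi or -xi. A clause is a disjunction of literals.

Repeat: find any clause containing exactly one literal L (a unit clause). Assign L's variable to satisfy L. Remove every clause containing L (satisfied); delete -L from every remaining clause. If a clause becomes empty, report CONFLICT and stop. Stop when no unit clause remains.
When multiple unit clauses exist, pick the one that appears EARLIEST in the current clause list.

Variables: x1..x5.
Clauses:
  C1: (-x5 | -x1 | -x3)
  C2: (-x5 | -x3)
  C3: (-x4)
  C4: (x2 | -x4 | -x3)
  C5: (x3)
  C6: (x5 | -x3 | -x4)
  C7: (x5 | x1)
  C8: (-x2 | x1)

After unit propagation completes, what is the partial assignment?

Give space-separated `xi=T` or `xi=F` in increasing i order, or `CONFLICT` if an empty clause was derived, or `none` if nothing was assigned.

unit clause [-4] forces x4=F; simplify:
  satisfied 3 clause(s); 5 remain; assigned so far: [4]
unit clause [3] forces x3=T; simplify:
  drop -3 from [-5, -1, -3] -> [-5, -1]
  drop -3 from [-5, -3] -> [-5]
  satisfied 1 clause(s); 4 remain; assigned so far: [3, 4]
unit clause [-5] forces x5=F; simplify:
  drop 5 from [5, 1] -> [1]
  satisfied 2 clause(s); 2 remain; assigned so far: [3, 4, 5]
unit clause [1] forces x1=T; simplify:
  satisfied 2 clause(s); 0 remain; assigned so far: [1, 3, 4, 5]

Answer: x1=T x3=T x4=F x5=F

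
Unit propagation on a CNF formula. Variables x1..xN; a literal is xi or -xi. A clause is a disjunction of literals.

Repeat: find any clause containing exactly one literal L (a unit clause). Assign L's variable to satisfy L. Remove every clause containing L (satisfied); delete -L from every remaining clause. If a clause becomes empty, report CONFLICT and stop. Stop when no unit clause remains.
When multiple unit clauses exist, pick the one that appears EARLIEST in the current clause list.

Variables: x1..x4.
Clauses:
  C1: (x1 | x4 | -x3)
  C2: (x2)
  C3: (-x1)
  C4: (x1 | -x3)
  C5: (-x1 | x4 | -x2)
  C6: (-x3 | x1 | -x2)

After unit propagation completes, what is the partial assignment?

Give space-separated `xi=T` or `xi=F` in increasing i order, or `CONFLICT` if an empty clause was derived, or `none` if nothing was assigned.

unit clause [2] forces x2=T; simplify:
  drop -2 from [-1, 4, -2] -> [-1, 4]
  drop -2 from [-3, 1, -2] -> [-3, 1]
  satisfied 1 clause(s); 5 remain; assigned so far: [2]
unit clause [-1] forces x1=F; simplify:
  drop 1 from [1, 4, -3] -> [4, -3]
  drop 1 from [1, -3] -> [-3]
  drop 1 from [-3, 1] -> [-3]
  satisfied 2 clause(s); 3 remain; assigned so far: [1, 2]
unit clause [-3] forces x3=F; simplify:
  satisfied 3 clause(s); 0 remain; assigned so far: [1, 2, 3]

Answer: x1=F x2=T x3=F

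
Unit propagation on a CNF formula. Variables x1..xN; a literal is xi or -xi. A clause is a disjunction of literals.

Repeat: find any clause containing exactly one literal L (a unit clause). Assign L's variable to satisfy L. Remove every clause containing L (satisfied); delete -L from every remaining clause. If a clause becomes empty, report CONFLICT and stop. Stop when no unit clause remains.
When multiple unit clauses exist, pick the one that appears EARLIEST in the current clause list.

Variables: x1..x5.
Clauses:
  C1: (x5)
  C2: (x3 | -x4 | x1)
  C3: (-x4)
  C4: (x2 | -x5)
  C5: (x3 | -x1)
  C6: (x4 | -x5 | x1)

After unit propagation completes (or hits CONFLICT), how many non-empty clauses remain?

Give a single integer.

unit clause [5] forces x5=T; simplify:
  drop -5 from [2, -5] -> [2]
  drop -5 from [4, -5, 1] -> [4, 1]
  satisfied 1 clause(s); 5 remain; assigned so far: [5]
unit clause [-4] forces x4=F; simplify:
  drop 4 from [4, 1] -> [1]
  satisfied 2 clause(s); 3 remain; assigned so far: [4, 5]
unit clause [2] forces x2=T; simplify:
  satisfied 1 clause(s); 2 remain; assigned so far: [2, 4, 5]
unit clause [1] forces x1=T; simplify:
  drop -1 from [3, -1] -> [3]
  satisfied 1 clause(s); 1 remain; assigned so far: [1, 2, 4, 5]
unit clause [3] forces x3=T; simplify:
  satisfied 1 clause(s); 0 remain; assigned so far: [1, 2, 3, 4, 5]

Answer: 0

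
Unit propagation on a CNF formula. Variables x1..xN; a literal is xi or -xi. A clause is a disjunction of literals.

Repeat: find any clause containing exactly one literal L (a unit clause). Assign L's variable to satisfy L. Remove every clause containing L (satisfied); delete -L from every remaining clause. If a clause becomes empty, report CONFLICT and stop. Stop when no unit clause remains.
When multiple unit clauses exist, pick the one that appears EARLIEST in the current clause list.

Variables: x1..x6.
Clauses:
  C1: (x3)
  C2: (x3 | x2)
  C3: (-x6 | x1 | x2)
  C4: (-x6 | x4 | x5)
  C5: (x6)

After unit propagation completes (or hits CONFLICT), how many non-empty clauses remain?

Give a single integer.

unit clause [3] forces x3=T; simplify:
  satisfied 2 clause(s); 3 remain; assigned so far: [3]
unit clause [6] forces x6=T; simplify:
  drop -6 from [-6, 1, 2] -> [1, 2]
  drop -6 from [-6, 4, 5] -> [4, 5]
  satisfied 1 clause(s); 2 remain; assigned so far: [3, 6]

Answer: 2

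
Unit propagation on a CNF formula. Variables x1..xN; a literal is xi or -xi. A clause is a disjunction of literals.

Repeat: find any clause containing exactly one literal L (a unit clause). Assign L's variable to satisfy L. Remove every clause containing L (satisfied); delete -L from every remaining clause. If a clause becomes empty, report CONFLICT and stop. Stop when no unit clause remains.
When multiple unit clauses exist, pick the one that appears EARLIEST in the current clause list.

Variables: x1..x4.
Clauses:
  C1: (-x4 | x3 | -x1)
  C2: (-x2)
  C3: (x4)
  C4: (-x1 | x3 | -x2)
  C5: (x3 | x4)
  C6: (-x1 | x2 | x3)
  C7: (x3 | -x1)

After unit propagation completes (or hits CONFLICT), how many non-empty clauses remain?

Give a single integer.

Answer: 3

Derivation:
unit clause [-2] forces x2=F; simplify:
  drop 2 from [-1, 2, 3] -> [-1, 3]
  satisfied 2 clause(s); 5 remain; assigned so far: [2]
unit clause [4] forces x4=T; simplify:
  drop -4 from [-4, 3, -1] -> [3, -1]
  satisfied 2 clause(s); 3 remain; assigned so far: [2, 4]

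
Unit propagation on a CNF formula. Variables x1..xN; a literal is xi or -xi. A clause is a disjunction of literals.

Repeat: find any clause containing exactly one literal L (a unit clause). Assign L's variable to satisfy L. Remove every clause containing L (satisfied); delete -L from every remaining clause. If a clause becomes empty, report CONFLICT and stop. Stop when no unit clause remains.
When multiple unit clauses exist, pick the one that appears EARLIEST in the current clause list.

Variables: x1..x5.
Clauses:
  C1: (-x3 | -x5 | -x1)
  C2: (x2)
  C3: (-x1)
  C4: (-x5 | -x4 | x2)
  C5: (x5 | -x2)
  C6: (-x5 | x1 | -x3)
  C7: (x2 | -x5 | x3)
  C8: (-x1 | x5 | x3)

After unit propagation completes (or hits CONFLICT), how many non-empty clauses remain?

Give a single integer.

unit clause [2] forces x2=T; simplify:
  drop -2 from [5, -2] -> [5]
  satisfied 3 clause(s); 5 remain; assigned so far: [2]
unit clause [-1] forces x1=F; simplify:
  drop 1 from [-5, 1, -3] -> [-5, -3]
  satisfied 3 clause(s); 2 remain; assigned so far: [1, 2]
unit clause [5] forces x5=T; simplify:
  drop -5 from [-5, -3] -> [-3]
  satisfied 1 clause(s); 1 remain; assigned so far: [1, 2, 5]
unit clause [-3] forces x3=F; simplify:
  satisfied 1 clause(s); 0 remain; assigned so far: [1, 2, 3, 5]

Answer: 0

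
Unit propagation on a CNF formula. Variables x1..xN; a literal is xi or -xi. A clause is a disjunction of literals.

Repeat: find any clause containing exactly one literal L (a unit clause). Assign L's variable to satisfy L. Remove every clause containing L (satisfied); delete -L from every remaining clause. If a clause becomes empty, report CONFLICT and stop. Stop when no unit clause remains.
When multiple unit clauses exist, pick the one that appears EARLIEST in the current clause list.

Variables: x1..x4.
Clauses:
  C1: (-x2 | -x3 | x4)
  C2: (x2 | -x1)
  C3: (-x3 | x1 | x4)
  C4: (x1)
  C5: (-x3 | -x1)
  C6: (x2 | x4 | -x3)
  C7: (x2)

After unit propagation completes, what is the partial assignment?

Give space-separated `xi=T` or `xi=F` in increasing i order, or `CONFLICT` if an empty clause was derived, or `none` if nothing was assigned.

unit clause [1] forces x1=T; simplify:
  drop -1 from [2, -1] -> [2]
  drop -1 from [-3, -1] -> [-3]
  satisfied 2 clause(s); 5 remain; assigned so far: [1]
unit clause [2] forces x2=T; simplify:
  drop -2 from [-2, -3, 4] -> [-3, 4]
  satisfied 3 clause(s); 2 remain; assigned so far: [1, 2]
unit clause [-3] forces x3=F; simplify:
  satisfied 2 clause(s); 0 remain; assigned so far: [1, 2, 3]

Answer: x1=T x2=T x3=F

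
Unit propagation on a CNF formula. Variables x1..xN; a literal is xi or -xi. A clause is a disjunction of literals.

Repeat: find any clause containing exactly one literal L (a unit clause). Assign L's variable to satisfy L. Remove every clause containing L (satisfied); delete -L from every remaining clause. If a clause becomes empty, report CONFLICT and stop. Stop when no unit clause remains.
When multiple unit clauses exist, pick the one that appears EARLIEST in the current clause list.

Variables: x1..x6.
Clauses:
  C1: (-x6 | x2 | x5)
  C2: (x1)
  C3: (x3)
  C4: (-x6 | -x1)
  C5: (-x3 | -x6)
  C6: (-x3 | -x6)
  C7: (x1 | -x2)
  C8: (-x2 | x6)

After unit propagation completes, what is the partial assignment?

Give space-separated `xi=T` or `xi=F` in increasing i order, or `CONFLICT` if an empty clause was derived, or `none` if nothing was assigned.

unit clause [1] forces x1=T; simplify:
  drop -1 from [-6, -1] -> [-6]
  satisfied 2 clause(s); 6 remain; assigned so far: [1]
unit clause [3] forces x3=T; simplify:
  drop -3 from [-3, -6] -> [-6]
  drop -3 from [-3, -6] -> [-6]
  satisfied 1 clause(s); 5 remain; assigned so far: [1, 3]
unit clause [-6] forces x6=F; simplify:
  drop 6 from [-2, 6] -> [-2]
  satisfied 4 clause(s); 1 remain; assigned so far: [1, 3, 6]
unit clause [-2] forces x2=F; simplify:
  satisfied 1 clause(s); 0 remain; assigned so far: [1, 2, 3, 6]

Answer: x1=T x2=F x3=T x6=F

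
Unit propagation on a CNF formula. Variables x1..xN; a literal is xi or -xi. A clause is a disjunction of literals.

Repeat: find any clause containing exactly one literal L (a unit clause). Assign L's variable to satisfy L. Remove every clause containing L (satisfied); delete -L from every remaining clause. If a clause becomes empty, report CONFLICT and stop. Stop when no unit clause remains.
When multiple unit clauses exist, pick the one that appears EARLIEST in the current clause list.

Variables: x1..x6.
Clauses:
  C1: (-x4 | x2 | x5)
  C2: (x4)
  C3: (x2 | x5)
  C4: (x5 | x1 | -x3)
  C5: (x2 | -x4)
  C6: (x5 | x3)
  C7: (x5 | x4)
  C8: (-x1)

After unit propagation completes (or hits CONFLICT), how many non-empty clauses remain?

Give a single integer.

Answer: 2

Derivation:
unit clause [4] forces x4=T; simplify:
  drop -4 from [-4, 2, 5] -> [2, 5]
  drop -4 from [2, -4] -> [2]
  satisfied 2 clause(s); 6 remain; assigned so far: [4]
unit clause [2] forces x2=T; simplify:
  satisfied 3 clause(s); 3 remain; assigned so far: [2, 4]
unit clause [-1] forces x1=F; simplify:
  drop 1 from [5, 1, -3] -> [5, -3]
  satisfied 1 clause(s); 2 remain; assigned so far: [1, 2, 4]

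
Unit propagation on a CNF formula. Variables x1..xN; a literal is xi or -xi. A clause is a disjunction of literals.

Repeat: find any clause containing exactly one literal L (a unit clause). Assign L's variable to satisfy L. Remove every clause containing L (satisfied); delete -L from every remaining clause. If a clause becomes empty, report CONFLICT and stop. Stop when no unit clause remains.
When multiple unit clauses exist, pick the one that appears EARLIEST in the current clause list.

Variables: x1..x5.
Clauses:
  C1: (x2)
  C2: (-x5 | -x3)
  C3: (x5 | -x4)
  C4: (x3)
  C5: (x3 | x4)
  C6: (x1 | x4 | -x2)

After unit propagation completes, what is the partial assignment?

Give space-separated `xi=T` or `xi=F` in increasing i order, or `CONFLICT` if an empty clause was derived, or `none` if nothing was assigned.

Answer: x1=T x2=T x3=T x4=F x5=F

Derivation:
unit clause [2] forces x2=T; simplify:
  drop -2 from [1, 4, -2] -> [1, 4]
  satisfied 1 clause(s); 5 remain; assigned so far: [2]
unit clause [3] forces x3=T; simplify:
  drop -3 from [-5, -3] -> [-5]
  satisfied 2 clause(s); 3 remain; assigned so far: [2, 3]
unit clause [-5] forces x5=F; simplify:
  drop 5 from [5, -4] -> [-4]
  satisfied 1 clause(s); 2 remain; assigned so far: [2, 3, 5]
unit clause [-4] forces x4=F; simplify:
  drop 4 from [1, 4] -> [1]
  satisfied 1 clause(s); 1 remain; assigned so far: [2, 3, 4, 5]
unit clause [1] forces x1=T; simplify:
  satisfied 1 clause(s); 0 remain; assigned so far: [1, 2, 3, 4, 5]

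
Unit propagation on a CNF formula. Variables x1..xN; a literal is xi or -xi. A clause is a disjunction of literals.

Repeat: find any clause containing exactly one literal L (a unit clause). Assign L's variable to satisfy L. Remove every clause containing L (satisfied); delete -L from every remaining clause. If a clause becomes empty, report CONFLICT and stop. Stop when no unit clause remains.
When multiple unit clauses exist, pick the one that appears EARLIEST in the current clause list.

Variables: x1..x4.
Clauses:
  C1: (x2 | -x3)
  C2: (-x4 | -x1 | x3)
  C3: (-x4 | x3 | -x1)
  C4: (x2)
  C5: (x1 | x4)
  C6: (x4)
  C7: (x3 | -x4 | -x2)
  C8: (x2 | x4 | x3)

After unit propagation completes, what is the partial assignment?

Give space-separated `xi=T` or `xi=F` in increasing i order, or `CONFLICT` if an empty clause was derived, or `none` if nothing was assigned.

unit clause [2] forces x2=T; simplify:
  drop -2 from [3, -4, -2] -> [3, -4]
  satisfied 3 clause(s); 5 remain; assigned so far: [2]
unit clause [4] forces x4=T; simplify:
  drop -4 from [-4, -1, 3] -> [-1, 3]
  drop -4 from [-4, 3, -1] -> [3, -1]
  drop -4 from [3, -4] -> [3]
  satisfied 2 clause(s); 3 remain; assigned so far: [2, 4]
unit clause [3] forces x3=T; simplify:
  satisfied 3 clause(s); 0 remain; assigned so far: [2, 3, 4]

Answer: x2=T x3=T x4=T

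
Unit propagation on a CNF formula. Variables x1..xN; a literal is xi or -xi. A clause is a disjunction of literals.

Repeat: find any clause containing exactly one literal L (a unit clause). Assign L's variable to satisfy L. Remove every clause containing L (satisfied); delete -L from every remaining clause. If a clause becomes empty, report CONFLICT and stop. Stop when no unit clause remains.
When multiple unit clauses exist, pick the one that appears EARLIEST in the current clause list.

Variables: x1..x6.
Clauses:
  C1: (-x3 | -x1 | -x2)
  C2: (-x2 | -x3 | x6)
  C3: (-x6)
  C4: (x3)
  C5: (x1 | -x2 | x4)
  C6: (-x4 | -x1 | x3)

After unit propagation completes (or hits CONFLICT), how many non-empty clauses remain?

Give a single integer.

Answer: 0

Derivation:
unit clause [-6] forces x6=F; simplify:
  drop 6 from [-2, -3, 6] -> [-2, -3]
  satisfied 1 clause(s); 5 remain; assigned so far: [6]
unit clause [3] forces x3=T; simplify:
  drop -3 from [-3, -1, -2] -> [-1, -2]
  drop -3 from [-2, -3] -> [-2]
  satisfied 2 clause(s); 3 remain; assigned so far: [3, 6]
unit clause [-2] forces x2=F; simplify:
  satisfied 3 clause(s); 0 remain; assigned so far: [2, 3, 6]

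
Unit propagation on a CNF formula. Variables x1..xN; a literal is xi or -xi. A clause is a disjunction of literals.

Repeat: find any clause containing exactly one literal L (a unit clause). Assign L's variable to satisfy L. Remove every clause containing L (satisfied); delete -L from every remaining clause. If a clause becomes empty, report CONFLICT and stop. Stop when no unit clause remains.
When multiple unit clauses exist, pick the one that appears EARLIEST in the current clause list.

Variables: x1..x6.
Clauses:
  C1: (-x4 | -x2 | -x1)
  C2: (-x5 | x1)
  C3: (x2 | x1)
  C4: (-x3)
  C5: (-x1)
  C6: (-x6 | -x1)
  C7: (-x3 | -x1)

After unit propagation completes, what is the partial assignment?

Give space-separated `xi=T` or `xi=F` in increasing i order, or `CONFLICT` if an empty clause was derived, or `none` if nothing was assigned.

unit clause [-3] forces x3=F; simplify:
  satisfied 2 clause(s); 5 remain; assigned so far: [3]
unit clause [-1] forces x1=F; simplify:
  drop 1 from [-5, 1] -> [-5]
  drop 1 from [2, 1] -> [2]
  satisfied 3 clause(s); 2 remain; assigned so far: [1, 3]
unit clause [-5] forces x5=F; simplify:
  satisfied 1 clause(s); 1 remain; assigned so far: [1, 3, 5]
unit clause [2] forces x2=T; simplify:
  satisfied 1 clause(s); 0 remain; assigned so far: [1, 2, 3, 5]

Answer: x1=F x2=T x3=F x5=F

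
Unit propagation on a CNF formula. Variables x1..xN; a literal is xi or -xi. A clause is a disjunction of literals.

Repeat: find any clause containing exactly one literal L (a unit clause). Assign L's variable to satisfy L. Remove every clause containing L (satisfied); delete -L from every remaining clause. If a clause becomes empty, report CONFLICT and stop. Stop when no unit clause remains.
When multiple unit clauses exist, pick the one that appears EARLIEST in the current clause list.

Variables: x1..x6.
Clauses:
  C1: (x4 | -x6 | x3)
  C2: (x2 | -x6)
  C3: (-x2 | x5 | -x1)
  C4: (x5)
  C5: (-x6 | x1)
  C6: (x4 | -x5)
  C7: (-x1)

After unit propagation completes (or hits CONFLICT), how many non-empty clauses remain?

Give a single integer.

Answer: 0

Derivation:
unit clause [5] forces x5=T; simplify:
  drop -5 from [4, -5] -> [4]
  satisfied 2 clause(s); 5 remain; assigned so far: [5]
unit clause [4] forces x4=T; simplify:
  satisfied 2 clause(s); 3 remain; assigned so far: [4, 5]
unit clause [-1] forces x1=F; simplify:
  drop 1 from [-6, 1] -> [-6]
  satisfied 1 clause(s); 2 remain; assigned so far: [1, 4, 5]
unit clause [-6] forces x6=F; simplify:
  satisfied 2 clause(s); 0 remain; assigned so far: [1, 4, 5, 6]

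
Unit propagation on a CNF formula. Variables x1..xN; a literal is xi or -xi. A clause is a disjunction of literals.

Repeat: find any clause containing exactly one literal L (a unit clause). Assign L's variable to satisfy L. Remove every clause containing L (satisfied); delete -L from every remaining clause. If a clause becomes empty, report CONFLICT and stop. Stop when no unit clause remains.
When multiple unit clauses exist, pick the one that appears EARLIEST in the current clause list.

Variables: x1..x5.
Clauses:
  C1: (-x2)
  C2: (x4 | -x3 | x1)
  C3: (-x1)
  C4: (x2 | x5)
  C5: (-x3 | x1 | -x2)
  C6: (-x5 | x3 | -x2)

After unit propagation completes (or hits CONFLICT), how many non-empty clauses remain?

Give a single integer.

unit clause [-2] forces x2=F; simplify:
  drop 2 from [2, 5] -> [5]
  satisfied 3 clause(s); 3 remain; assigned so far: [2]
unit clause [-1] forces x1=F; simplify:
  drop 1 from [4, -3, 1] -> [4, -3]
  satisfied 1 clause(s); 2 remain; assigned so far: [1, 2]
unit clause [5] forces x5=T; simplify:
  satisfied 1 clause(s); 1 remain; assigned so far: [1, 2, 5]

Answer: 1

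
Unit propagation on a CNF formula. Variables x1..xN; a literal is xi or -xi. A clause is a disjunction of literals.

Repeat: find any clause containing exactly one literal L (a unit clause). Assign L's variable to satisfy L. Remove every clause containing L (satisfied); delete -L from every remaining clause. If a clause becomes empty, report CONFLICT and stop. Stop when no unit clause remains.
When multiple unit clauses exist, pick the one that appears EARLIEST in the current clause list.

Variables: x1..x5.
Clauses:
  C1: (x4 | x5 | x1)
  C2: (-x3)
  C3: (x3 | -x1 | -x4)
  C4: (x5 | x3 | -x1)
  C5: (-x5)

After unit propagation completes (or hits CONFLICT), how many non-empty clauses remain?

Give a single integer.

Answer: 0

Derivation:
unit clause [-3] forces x3=F; simplify:
  drop 3 from [3, -1, -4] -> [-1, -4]
  drop 3 from [5, 3, -1] -> [5, -1]
  satisfied 1 clause(s); 4 remain; assigned so far: [3]
unit clause [-5] forces x5=F; simplify:
  drop 5 from [4, 5, 1] -> [4, 1]
  drop 5 from [5, -1] -> [-1]
  satisfied 1 clause(s); 3 remain; assigned so far: [3, 5]
unit clause [-1] forces x1=F; simplify:
  drop 1 from [4, 1] -> [4]
  satisfied 2 clause(s); 1 remain; assigned so far: [1, 3, 5]
unit clause [4] forces x4=T; simplify:
  satisfied 1 clause(s); 0 remain; assigned so far: [1, 3, 4, 5]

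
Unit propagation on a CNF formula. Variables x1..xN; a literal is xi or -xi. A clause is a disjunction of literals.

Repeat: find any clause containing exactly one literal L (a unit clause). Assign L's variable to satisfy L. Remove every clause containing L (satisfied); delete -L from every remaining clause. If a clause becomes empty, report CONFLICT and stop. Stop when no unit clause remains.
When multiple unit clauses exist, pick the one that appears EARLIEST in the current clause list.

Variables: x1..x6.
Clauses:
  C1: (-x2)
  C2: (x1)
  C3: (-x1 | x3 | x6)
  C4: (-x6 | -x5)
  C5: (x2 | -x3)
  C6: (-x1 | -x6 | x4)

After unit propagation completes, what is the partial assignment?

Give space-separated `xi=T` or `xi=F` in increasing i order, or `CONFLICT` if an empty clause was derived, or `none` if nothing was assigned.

Answer: x1=T x2=F x3=F x4=T x5=F x6=T

Derivation:
unit clause [-2] forces x2=F; simplify:
  drop 2 from [2, -3] -> [-3]
  satisfied 1 clause(s); 5 remain; assigned so far: [2]
unit clause [1] forces x1=T; simplify:
  drop -1 from [-1, 3, 6] -> [3, 6]
  drop -1 from [-1, -6, 4] -> [-6, 4]
  satisfied 1 clause(s); 4 remain; assigned so far: [1, 2]
unit clause [-3] forces x3=F; simplify:
  drop 3 from [3, 6] -> [6]
  satisfied 1 clause(s); 3 remain; assigned so far: [1, 2, 3]
unit clause [6] forces x6=T; simplify:
  drop -6 from [-6, -5] -> [-5]
  drop -6 from [-6, 4] -> [4]
  satisfied 1 clause(s); 2 remain; assigned so far: [1, 2, 3, 6]
unit clause [-5] forces x5=F; simplify:
  satisfied 1 clause(s); 1 remain; assigned so far: [1, 2, 3, 5, 6]
unit clause [4] forces x4=T; simplify:
  satisfied 1 clause(s); 0 remain; assigned so far: [1, 2, 3, 4, 5, 6]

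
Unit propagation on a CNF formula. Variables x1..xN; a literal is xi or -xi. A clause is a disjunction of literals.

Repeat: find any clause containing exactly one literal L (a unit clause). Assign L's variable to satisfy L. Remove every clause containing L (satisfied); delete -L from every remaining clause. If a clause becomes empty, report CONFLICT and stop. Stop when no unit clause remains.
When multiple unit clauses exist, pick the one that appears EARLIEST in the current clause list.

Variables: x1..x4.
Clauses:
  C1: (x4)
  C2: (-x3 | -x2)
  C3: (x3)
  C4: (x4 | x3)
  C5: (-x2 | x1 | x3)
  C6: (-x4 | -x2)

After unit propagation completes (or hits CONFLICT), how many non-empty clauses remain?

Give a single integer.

Answer: 0

Derivation:
unit clause [4] forces x4=T; simplify:
  drop -4 from [-4, -2] -> [-2]
  satisfied 2 clause(s); 4 remain; assigned so far: [4]
unit clause [3] forces x3=T; simplify:
  drop -3 from [-3, -2] -> [-2]
  satisfied 2 clause(s); 2 remain; assigned so far: [3, 4]
unit clause [-2] forces x2=F; simplify:
  satisfied 2 clause(s); 0 remain; assigned so far: [2, 3, 4]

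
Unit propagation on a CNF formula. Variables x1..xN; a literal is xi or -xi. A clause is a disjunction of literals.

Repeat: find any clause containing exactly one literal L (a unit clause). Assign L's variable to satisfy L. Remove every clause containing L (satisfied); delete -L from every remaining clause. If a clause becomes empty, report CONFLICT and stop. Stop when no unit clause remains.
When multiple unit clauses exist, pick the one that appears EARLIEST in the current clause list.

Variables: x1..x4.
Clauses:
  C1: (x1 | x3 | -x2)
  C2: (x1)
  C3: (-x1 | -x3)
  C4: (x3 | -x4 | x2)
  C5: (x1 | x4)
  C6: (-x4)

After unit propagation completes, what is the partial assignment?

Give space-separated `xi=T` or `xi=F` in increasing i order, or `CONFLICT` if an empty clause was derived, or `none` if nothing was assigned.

Answer: x1=T x3=F x4=F

Derivation:
unit clause [1] forces x1=T; simplify:
  drop -1 from [-1, -3] -> [-3]
  satisfied 3 clause(s); 3 remain; assigned so far: [1]
unit clause [-3] forces x3=F; simplify:
  drop 3 from [3, -4, 2] -> [-4, 2]
  satisfied 1 clause(s); 2 remain; assigned so far: [1, 3]
unit clause [-4] forces x4=F; simplify:
  satisfied 2 clause(s); 0 remain; assigned so far: [1, 3, 4]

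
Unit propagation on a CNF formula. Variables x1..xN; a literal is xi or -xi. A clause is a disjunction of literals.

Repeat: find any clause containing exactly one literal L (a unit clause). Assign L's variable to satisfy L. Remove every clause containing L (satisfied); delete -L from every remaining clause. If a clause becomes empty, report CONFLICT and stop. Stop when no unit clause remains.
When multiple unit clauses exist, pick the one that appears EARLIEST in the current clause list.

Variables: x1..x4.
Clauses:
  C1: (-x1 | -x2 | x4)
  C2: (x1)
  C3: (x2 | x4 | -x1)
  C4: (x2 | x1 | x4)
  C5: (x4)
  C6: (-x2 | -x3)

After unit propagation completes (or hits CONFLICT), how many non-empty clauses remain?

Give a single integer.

unit clause [1] forces x1=T; simplify:
  drop -1 from [-1, -2, 4] -> [-2, 4]
  drop -1 from [2, 4, -1] -> [2, 4]
  satisfied 2 clause(s); 4 remain; assigned so far: [1]
unit clause [4] forces x4=T; simplify:
  satisfied 3 clause(s); 1 remain; assigned so far: [1, 4]

Answer: 1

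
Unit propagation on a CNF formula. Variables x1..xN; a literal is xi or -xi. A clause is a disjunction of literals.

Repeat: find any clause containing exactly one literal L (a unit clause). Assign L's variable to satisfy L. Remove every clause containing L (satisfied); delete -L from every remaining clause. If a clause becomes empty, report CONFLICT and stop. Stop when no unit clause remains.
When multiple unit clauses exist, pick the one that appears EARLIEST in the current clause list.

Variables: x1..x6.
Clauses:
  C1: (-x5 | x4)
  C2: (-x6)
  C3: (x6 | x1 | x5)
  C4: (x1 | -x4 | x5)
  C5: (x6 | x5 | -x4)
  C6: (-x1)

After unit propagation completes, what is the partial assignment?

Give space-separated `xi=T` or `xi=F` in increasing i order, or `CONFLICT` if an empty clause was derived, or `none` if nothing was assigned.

unit clause [-6] forces x6=F; simplify:
  drop 6 from [6, 1, 5] -> [1, 5]
  drop 6 from [6, 5, -4] -> [5, -4]
  satisfied 1 clause(s); 5 remain; assigned so far: [6]
unit clause [-1] forces x1=F; simplify:
  drop 1 from [1, 5] -> [5]
  drop 1 from [1, -4, 5] -> [-4, 5]
  satisfied 1 clause(s); 4 remain; assigned so far: [1, 6]
unit clause [5] forces x5=T; simplify:
  drop -5 from [-5, 4] -> [4]
  satisfied 3 clause(s); 1 remain; assigned so far: [1, 5, 6]
unit clause [4] forces x4=T; simplify:
  satisfied 1 clause(s); 0 remain; assigned so far: [1, 4, 5, 6]

Answer: x1=F x4=T x5=T x6=F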